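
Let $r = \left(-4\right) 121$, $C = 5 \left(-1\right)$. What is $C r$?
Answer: $2420$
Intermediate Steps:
$C = -5$
$r = -484$
$C r = \left(-5\right) \left(-484\right) = 2420$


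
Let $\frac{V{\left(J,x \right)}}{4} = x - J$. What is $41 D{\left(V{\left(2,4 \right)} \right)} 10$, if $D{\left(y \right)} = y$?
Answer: $3280$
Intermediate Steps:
$V{\left(J,x \right)} = - 4 J + 4 x$ ($V{\left(J,x \right)} = 4 \left(x - J\right) = - 4 J + 4 x$)
$41 D{\left(V{\left(2,4 \right)} \right)} 10 = 41 \left(\left(-4\right) 2 + 4 \cdot 4\right) 10 = 41 \left(-8 + 16\right) 10 = 41 \cdot 8 \cdot 10 = 328 \cdot 10 = 3280$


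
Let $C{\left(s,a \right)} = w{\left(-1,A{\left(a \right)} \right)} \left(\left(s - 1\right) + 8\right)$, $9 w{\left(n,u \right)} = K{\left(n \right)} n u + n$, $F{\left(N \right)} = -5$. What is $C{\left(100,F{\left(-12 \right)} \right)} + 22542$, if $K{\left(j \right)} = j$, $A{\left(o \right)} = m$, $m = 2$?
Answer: $\frac{202985}{9} \approx 22554.0$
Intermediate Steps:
$A{\left(o \right)} = 2$
$w{\left(n,u \right)} = \frac{n}{9} + \frac{u n^{2}}{9}$ ($w{\left(n,u \right)} = \frac{n n u + n}{9} = \frac{n^{2} u + n}{9} = \frac{u n^{2} + n}{9} = \frac{n + u n^{2}}{9} = \frac{n}{9} + \frac{u n^{2}}{9}$)
$C{\left(s,a \right)} = \frac{7}{9} + \frac{s}{9}$ ($C{\left(s,a \right)} = \frac{1}{9} \left(-1\right) \left(1 - 2\right) \left(\left(s - 1\right) + 8\right) = \frac{1}{9} \left(-1\right) \left(1 - 2\right) \left(\left(-1 + s\right) + 8\right) = \frac{1}{9} \left(-1\right) \left(-1\right) \left(7 + s\right) = \frac{7 + s}{9} = \frac{7}{9} + \frac{s}{9}$)
$C{\left(100,F{\left(-12 \right)} \right)} + 22542 = \left(\frac{7}{9} + \frac{1}{9} \cdot 100\right) + 22542 = \left(\frac{7}{9} + \frac{100}{9}\right) + 22542 = \frac{107}{9} + 22542 = \frac{202985}{9}$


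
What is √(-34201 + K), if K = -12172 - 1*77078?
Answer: I*√123451 ≈ 351.36*I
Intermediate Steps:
K = -89250 (K = -12172 - 77078 = -89250)
√(-34201 + K) = √(-34201 - 89250) = √(-123451) = I*√123451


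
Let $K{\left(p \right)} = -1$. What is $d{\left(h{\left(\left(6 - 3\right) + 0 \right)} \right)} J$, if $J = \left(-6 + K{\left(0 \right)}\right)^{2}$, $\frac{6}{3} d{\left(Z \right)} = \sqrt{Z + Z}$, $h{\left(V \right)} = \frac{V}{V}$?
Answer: $\frac{49 \sqrt{2}}{2} \approx 34.648$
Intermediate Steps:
$h{\left(V \right)} = 1$
$d{\left(Z \right)} = \frac{\sqrt{2} \sqrt{Z}}{2}$ ($d{\left(Z \right)} = \frac{\sqrt{Z + Z}}{2} = \frac{\sqrt{2 Z}}{2} = \frac{\sqrt{2} \sqrt{Z}}{2}$)
$J = 49$ ($J = \left(-6 - 1\right)^{2} = \left(-7\right)^{2} = 49$)
$d{\left(h{\left(\left(6 - 3\right) + 0 \right)} \right)} J = \frac{\sqrt{2} \sqrt{1}}{2} \cdot 49 = \frac{1}{2} \sqrt{2} \cdot 1 \cdot 49 = \frac{\sqrt{2}}{2} \cdot 49 = \frac{49 \sqrt{2}}{2}$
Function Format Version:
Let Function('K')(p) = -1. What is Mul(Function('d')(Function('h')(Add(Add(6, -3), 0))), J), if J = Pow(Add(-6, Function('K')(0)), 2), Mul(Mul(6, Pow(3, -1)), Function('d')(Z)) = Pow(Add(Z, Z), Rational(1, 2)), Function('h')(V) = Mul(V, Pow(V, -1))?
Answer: Mul(Rational(49, 2), Pow(2, Rational(1, 2))) ≈ 34.648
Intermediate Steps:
Function('h')(V) = 1
Function('d')(Z) = Mul(Rational(1, 2), Pow(2, Rational(1, 2)), Pow(Z, Rational(1, 2))) (Function('d')(Z) = Mul(Rational(1, 2), Pow(Add(Z, Z), Rational(1, 2))) = Mul(Rational(1, 2), Pow(Mul(2, Z), Rational(1, 2))) = Mul(Rational(1, 2), Mul(Pow(2, Rational(1, 2)), Pow(Z, Rational(1, 2)))) = Mul(Rational(1, 2), Pow(2, Rational(1, 2)), Pow(Z, Rational(1, 2))))
J = 49 (J = Pow(Add(-6, -1), 2) = Pow(-7, 2) = 49)
Mul(Function('d')(Function('h')(Add(Add(6, -3), 0))), J) = Mul(Mul(Rational(1, 2), Pow(2, Rational(1, 2)), Pow(1, Rational(1, 2))), 49) = Mul(Mul(Rational(1, 2), Pow(2, Rational(1, 2)), 1), 49) = Mul(Mul(Rational(1, 2), Pow(2, Rational(1, 2))), 49) = Mul(Rational(49, 2), Pow(2, Rational(1, 2)))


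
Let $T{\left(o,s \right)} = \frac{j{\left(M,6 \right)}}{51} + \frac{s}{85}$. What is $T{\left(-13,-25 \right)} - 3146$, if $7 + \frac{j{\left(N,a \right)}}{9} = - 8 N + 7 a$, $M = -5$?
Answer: $- \frac{53262}{17} \approx -3133.1$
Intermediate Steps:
$j{\left(N,a \right)} = -63 - 72 N + 63 a$ ($j{\left(N,a \right)} = -63 + 9 \left(- 8 N + 7 a\right) = -63 - \left(- 63 a + 72 N\right) = -63 - 72 N + 63 a$)
$T{\left(o,s \right)} = \frac{225}{17} + \frac{s}{85}$ ($T{\left(o,s \right)} = \frac{-63 - -360 + 63 \cdot 6}{51} + \frac{s}{85} = \left(-63 + 360 + 378\right) \frac{1}{51} + s \frac{1}{85} = 675 \cdot \frac{1}{51} + \frac{s}{85} = \frac{225}{17} + \frac{s}{85}$)
$T{\left(-13,-25 \right)} - 3146 = \left(\frac{225}{17} + \frac{1}{85} \left(-25\right)\right) - 3146 = \left(\frac{225}{17} - \frac{5}{17}\right) - 3146 = \frac{220}{17} - 3146 = - \frac{53262}{17}$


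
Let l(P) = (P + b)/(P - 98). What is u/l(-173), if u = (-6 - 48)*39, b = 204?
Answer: 570726/31 ≈ 18411.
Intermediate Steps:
l(P) = (204 + P)/(-98 + P) (l(P) = (P + 204)/(P - 98) = (204 + P)/(-98 + P))
u = -2106 (u = -54*39 = -2106)
u/l(-173) = -2106*(-98 - 173)/(204 - 173) = -2106/(31/(-271)) = -2106/((-1/271*31)) = -2106/(-31/271) = -2106*(-271/31) = 570726/31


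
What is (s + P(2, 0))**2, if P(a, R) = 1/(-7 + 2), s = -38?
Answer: 36481/25 ≈ 1459.2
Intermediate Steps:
P(a, R) = -1/5 (P(a, R) = 1/(-5) = -1/5)
(s + P(2, 0))**2 = (-38 - 1/5)**2 = (-191/5)**2 = 36481/25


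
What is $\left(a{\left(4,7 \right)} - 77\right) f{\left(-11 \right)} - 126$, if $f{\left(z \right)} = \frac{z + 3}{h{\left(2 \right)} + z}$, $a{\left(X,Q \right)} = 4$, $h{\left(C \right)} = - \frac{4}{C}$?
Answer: $- \frac{2222}{13} \approx -170.92$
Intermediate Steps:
$f{\left(z \right)} = \frac{3 + z}{-2 + z}$ ($f{\left(z \right)} = \frac{z + 3}{- \frac{4}{2} + z} = \frac{3 + z}{\left(-4\right) \frac{1}{2} + z} = \frac{3 + z}{-2 + z}$)
$\left(a{\left(4,7 \right)} - 77\right) f{\left(-11 \right)} - 126 = \left(4 - 77\right) \frac{3 - 11}{-2 - 11} - 126 = \left(4 - 77\right) \frac{1}{-13} \left(-8\right) - 126 = - 73 \left(\left(- \frac{1}{13}\right) \left(-8\right)\right) - 126 = \left(-73\right) \frac{8}{13} - 126 = - \frac{584}{13} - 126 = - \frac{2222}{13}$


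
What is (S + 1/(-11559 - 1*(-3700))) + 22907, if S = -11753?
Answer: 87659285/7859 ≈ 11154.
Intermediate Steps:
(S + 1/(-11559 - 1*(-3700))) + 22907 = (-11753 + 1/(-11559 - 1*(-3700))) + 22907 = (-11753 + 1/(-11559 + 3700)) + 22907 = (-11753 + 1/(-7859)) + 22907 = (-11753 - 1/7859) + 22907 = -92366828/7859 + 22907 = 87659285/7859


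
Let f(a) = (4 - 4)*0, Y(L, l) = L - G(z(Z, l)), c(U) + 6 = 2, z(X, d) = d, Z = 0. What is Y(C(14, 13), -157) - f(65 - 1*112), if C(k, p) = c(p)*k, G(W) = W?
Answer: 101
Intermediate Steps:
c(U) = -4 (c(U) = -6 + 2 = -4)
C(k, p) = -4*k
Y(L, l) = L - l
f(a) = 0 (f(a) = 0*0 = 0)
Y(C(14, 13), -157) - f(65 - 1*112) = (-4*14 - 1*(-157)) - 1*0 = (-56 + 157) + 0 = 101 + 0 = 101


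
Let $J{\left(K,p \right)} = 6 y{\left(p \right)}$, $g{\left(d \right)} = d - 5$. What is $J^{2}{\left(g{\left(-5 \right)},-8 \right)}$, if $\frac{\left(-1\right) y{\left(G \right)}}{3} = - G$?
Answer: $20736$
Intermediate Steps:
$y{\left(G \right)} = 3 G$ ($y{\left(G \right)} = - 3 \left(- G\right) = 3 G$)
$g{\left(d \right)} = -5 + d$
$J{\left(K,p \right)} = 18 p$ ($J{\left(K,p \right)} = 6 \cdot 3 p = 18 p$)
$J^{2}{\left(g{\left(-5 \right)},-8 \right)} = \left(18 \left(-8\right)\right)^{2} = \left(-144\right)^{2} = 20736$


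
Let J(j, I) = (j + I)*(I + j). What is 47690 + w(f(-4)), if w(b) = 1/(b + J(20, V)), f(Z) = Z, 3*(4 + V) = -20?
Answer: 35672129/748 ≈ 47690.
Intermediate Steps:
V = -32/3 (V = -4 + (⅓)*(-20) = -4 - 20/3 = -32/3 ≈ -10.667)
J(j, I) = (I + j)² (J(j, I) = (I + j)*(I + j) = (I + j)²)
w(b) = 1/(784/9 + b) (w(b) = 1/(b + (-32/3 + 20)²) = 1/(b + (28/3)²) = 1/(b + 784/9) = 1/(784/9 + b))
47690 + w(f(-4)) = 47690 + 9/(784 + 9*(-4)) = 47690 + 9/(784 - 36) = 47690 + 9/748 = 35672129/748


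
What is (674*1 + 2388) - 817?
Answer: 2245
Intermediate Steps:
(674*1 + 2388) - 817 = (674 + 2388) - 817 = 3062 - 817 = 2245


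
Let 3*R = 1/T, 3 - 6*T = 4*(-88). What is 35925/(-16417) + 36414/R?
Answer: 106110997320/16417 ≈ 6.4635e+6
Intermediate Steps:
T = 355/6 (T = ½ - 2*(-88)/3 = ½ - ⅙*(-352) = ½ + 176/3 = 355/6 ≈ 59.167)
R = 2/355 (R = 1/(3*(355/6)) = (⅓)*(6/355) = 2/355 ≈ 0.0056338)
35925/(-16417) + 36414/R = 35925/(-16417) + 36414/(2/355) = 35925*(-1/16417) + 36414*(355/2) = -35925/16417 + 6463485 = 106110997320/16417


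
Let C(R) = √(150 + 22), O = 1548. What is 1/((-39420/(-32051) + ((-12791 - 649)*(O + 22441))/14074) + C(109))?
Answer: -291319011944069083995/6673278273737040320817833 - 50869593876294769*√43/13346556547474080641635666 ≈ -4.3680e-5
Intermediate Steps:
C(R) = 2*√43 (C(R) = √172 = 2*√43)
1/((-39420/(-32051) + ((-12791 - 649)*(O + 22441))/14074) + C(109)) = 1/((-39420/(-32051) + ((-12791 - 649)*(1548 + 22441))/14074) + 2*√43) = 1/((-39420*(-1/32051) - 13440*23989*(1/14074)) + 2*√43) = 1/((39420/32051 - 322412160*1/14074) + 2*√43) = 1/((39420/32051 - 161206080/7037) + 2*√43) = 1/(-5166538671540/225542887 + 2*√43)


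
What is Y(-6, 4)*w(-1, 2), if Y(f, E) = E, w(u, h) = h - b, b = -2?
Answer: 16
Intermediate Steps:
w(u, h) = 2 + h (w(u, h) = h - 1*(-2) = h + 2 = 2 + h)
Y(-6, 4)*w(-1, 2) = 4*(2 + 2) = 4*4 = 16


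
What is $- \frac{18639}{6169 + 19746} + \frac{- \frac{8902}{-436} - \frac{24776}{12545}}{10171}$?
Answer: $- \frac{103430149169037}{144169045259330} \approx -0.71742$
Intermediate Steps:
$- \frac{18639}{6169 + 19746} + \frac{- \frac{8902}{-436} - \frac{24776}{12545}}{10171} = - \frac{18639}{25915} + \left(\left(-8902\right) \left(- \frac{1}{436}\right) - \frac{24776}{12545}\right) \frac{1}{10171} = \left(-18639\right) \frac{1}{25915} + \left(\frac{4451}{218} - \frac{24776}{12545}\right) \frac{1}{10171} = - \frac{18639}{25915} + \frac{50436627}{2734810} \cdot \frac{1}{10171} = - \frac{18639}{25915} + \frac{50436627}{27815752510} = - \frac{103430149169037}{144169045259330}$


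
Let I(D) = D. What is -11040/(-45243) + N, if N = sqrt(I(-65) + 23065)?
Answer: 3680/15081 + 10*sqrt(230) ≈ 151.90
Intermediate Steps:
N = 10*sqrt(230) (N = sqrt(-65 + 23065) = sqrt(23000) = 10*sqrt(230) ≈ 151.66)
-11040/(-45243) + N = -11040/(-45243) + 10*sqrt(230) = -11040*(-1/45243) + 10*sqrt(230) = 3680/15081 + 10*sqrt(230)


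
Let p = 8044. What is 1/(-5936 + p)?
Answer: 1/2108 ≈ 0.00047438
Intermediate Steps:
1/(-5936 + p) = 1/(-5936 + 8044) = 1/2108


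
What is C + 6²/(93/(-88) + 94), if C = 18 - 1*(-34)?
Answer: 428476/8179 ≈ 52.387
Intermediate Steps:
C = 52 (C = 18 + 34 = 52)
C + 6²/(93/(-88) + 94) = 52 + 6²/(93/(-88) + 94) = 52 + 36/(93*(-1/88) + 94) = 52 + 36/(-93/88 + 94) = 52 + 36/(8179/88) = 52 + (88/8179)*36 = 52 + 3168/8179 = 428476/8179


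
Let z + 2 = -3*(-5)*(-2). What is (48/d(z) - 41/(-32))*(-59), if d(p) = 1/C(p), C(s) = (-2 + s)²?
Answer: -104763763/32 ≈ -3.2739e+6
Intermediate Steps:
z = -32 (z = -2 - 3*(-5)*(-2) = -2 + 15*(-2) = -2 - 30 = -32)
d(p) = (-2 + p)⁻² (d(p) = 1/((-2 + p)²) = (-2 + p)⁻²)
(48/d(z) - 41/(-32))*(-59) = (48/((-2 - 32)⁻²) - 41/(-32))*(-59) = (48/((-34)⁻²) - 41*(-1/32))*(-59) = (48/(1/1156) + 41/32)*(-59) = (48*1156 + 41/32)*(-59) = (55488 + 41/32)*(-59) = (1775657/32)*(-59) = -104763763/32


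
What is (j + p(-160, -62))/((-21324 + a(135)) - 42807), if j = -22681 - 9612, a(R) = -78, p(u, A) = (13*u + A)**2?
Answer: -4555871/64209 ≈ -70.954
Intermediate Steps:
p(u, A) = (A + 13*u)**2
j = -32293
(j + p(-160, -62))/((-21324 + a(135)) - 42807) = (-32293 + (-62 + 13*(-160))**2)/((-21324 - 78) - 42807) = (-32293 + (-62 - 2080)**2)/(-21402 - 42807) = (-32293 + (-2142)**2)/(-64209) = (-32293 + 4588164)*(-1/64209) = 4555871*(-1/64209) = -4555871/64209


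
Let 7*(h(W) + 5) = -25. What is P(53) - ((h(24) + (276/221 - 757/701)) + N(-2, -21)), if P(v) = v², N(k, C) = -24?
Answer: 3081350358/1084447 ≈ 2841.4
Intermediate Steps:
h(W) = -60/7 (h(W) = -5 + (⅐)*(-25) = -5 - 25/7 = -60/7)
P(53) - ((h(24) + (276/221 - 757/701)) + N(-2, -21)) = 53² - ((-60/7 + (276/221 - 757/701)) - 24) = 2809 - ((-60/7 + (276*(1/221) - 757*1/701)) - 24) = 2809 - ((-60/7 + (276/221 - 757/701)) - 24) = 2809 - ((-60/7 + 26179/154921) - 24) = 2809 - (-9112007/1084447 - 24) = 2809 - 1*(-35138735/1084447) = 2809 + 35138735/1084447 = 3081350358/1084447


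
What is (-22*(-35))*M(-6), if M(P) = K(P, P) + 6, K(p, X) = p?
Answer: 0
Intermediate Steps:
M(P) = 6 + P (M(P) = P + 6 = 6 + P)
(-22*(-35))*M(-6) = (-22*(-35))*(6 - 6) = 770*0 = 0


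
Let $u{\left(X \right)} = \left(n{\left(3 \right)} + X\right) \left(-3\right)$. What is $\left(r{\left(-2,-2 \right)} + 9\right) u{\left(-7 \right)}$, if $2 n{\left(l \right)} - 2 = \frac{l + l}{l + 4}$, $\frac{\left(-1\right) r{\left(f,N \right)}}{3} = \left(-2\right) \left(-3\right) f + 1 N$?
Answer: $\frac{5967}{7} \approx 852.43$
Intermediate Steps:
$r{\left(f,N \right)} = - 18 f - 3 N$ ($r{\left(f,N \right)} = - 3 \left(\left(-2\right) \left(-3\right) f + 1 N\right) = - 3 \left(6 f + N\right) = - 3 \left(N + 6 f\right) = - 18 f - 3 N$)
$n{\left(l \right)} = 1 + \frac{l}{4 + l}$ ($n{\left(l \right)} = 1 + \frac{\left(l + l\right) \frac{1}{l + 4}}{2} = 1 + \frac{2 l \frac{1}{4 + l}}{2} = 1 + \frac{l}{4 + l}$)
$u{\left(X \right)} = - \frac{30}{7} - 3 X$ ($u{\left(X \right)} = \left(\frac{2 \left(2 + 3\right)}{4 + 3} + X\right) \left(-3\right) = \left(2 \cdot \frac{1}{7} \cdot 5 + X\right) \left(-3\right) = \left(\frac{10}{7} + X\right) \left(-3\right) = - \frac{30}{7} - 3 X$)
$\left(r{\left(-2,-2 \right)} + 9\right) u{\left(-7 \right)} = \left(\left(\left(-18\right) \left(-2\right) - -6\right) + 9\right) \left(- \frac{30}{7} - -21\right) = \left(\left(36 + 6\right) + 9\right) \left(- \frac{30}{7} + 21\right) = \left(42 + 9\right) \frac{117}{7} = 51 \cdot \frac{117}{7} = \frac{5967}{7}$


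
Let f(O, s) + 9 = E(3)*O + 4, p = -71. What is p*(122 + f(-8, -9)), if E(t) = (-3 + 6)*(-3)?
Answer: -13419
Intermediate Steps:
E(t) = -9 (E(t) = 3*(-3) = -9)
f(O, s) = -5 - 9*O (f(O, s) = -9 + (-9*O + 4) = -9 + (4 - 9*O) = -5 - 9*O)
p*(122 + f(-8, -9)) = -71*(122 + (-5 - 9*(-8))) = -71*(122 + (-5 + 72)) = -71*(122 + 67) = -71*189 = -13419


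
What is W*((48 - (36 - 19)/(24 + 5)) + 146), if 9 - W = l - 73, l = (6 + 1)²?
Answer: 185097/29 ≈ 6382.7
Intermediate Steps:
l = 49 (l = 7² = 49)
W = 33 (W = 9 - (49 - 73) = 9 - 1*(-24) = 9 + 24 = 33)
W*((48 - (36 - 19)/(24 + 5)) + 146) = 33*((48 - (36 - 19)/(24 + 5)) + 146) = 33*((48 - 17/29) + 146) = 33*(1375/29 + 146) = 33*(5609/29) = 185097/29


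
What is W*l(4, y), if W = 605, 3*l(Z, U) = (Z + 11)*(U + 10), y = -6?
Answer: 12100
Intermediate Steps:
l(Z, U) = (10 + U)*(11 + Z)/3 (l(Z, U) = ((Z + 11)*(U + 10))/3 = ((11 + Z)*(10 + U))/3 = ((10 + U)*(11 + Z))/3 = (10 + U)*(11 + Z)/3)
W*l(4, y) = 605*(110/3 + (10/3)*4 + (11/3)*(-6) + (1/3)*(-6)*4) = 605*(110/3 + 40/3 - 22 - 8) = 605*20 = 12100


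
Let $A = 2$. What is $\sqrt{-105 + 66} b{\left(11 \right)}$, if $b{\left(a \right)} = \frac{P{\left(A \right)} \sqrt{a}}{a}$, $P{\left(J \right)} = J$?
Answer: $\frac{2 i \sqrt{429}}{11} \approx 3.7659 i$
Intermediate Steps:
$b{\left(a \right)} = \frac{2}{\sqrt{a}}$ ($b{\left(a \right)} = \frac{2 \sqrt{a}}{a} = \frac{2}{\sqrt{a}}$)
$\sqrt{-105 + 66} b{\left(11 \right)} = \sqrt{-105 + 66} \frac{2}{\sqrt{11}} = \sqrt{-39} \cdot 2 \frac{\sqrt{11}}{11} = i \sqrt{39} \frac{2 \sqrt{11}}{11} = \frac{2 i \sqrt{429}}{11}$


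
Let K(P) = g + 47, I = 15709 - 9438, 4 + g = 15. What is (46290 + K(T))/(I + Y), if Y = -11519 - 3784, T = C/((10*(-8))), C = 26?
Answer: -11587/2258 ≈ -5.1315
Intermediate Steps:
g = 11 (g = -4 + 15 = 11)
T = -13/40 (T = 26/((10*(-8))) = 26/(-80) = 26*(-1/80) = -13/40 ≈ -0.32500)
I = 6271
K(P) = 58 (K(P) = 11 + 47 = 58)
Y = -15303
(46290 + K(T))/(I + Y) = (46290 + 58)/(6271 - 15303) = 46348/(-9032) = 46348*(-1/9032) = -11587/2258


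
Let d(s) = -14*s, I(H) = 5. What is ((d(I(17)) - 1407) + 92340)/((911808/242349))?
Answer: 7340185729/303936 ≈ 24150.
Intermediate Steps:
((d(I(17)) - 1407) + 92340)/((911808/242349)) = ((-14*5 - 1407) + 92340)/((911808/242349)) = ((-70 - 1407) + 92340)/((911808*(1/242349))) = (-1477 + 92340)/(303936/80783) = 90863*(80783/303936) = 7340185729/303936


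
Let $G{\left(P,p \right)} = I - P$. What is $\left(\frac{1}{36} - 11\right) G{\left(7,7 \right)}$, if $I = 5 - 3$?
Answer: $\frac{1975}{36} \approx 54.861$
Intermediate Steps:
$I = 2$ ($I = 5 - 3 = 2$)
$G{\left(P,p \right)} = 2 - P$
$\left(\frac{1}{36} - 11\right) G{\left(7,7 \right)} = \left(\frac{1}{36} - 11\right) \left(2 - 7\right) = \left(- \frac{395}{36}\right) \left(-5\right) = \frac{1975}{36}$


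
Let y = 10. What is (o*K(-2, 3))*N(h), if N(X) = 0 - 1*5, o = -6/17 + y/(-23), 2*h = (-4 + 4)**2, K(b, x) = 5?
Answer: 7700/391 ≈ 19.693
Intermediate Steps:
h = 0 (h = (-4 + 4)**2/2 = (1/2)*0**2 = (1/2)*0 = 0)
o = -308/391 (o = -6/17 + 10/(-23) = -6*1/17 + 10*(-1/23) = -6/17 - 10/23 = -308/391 ≈ -0.78772)
N(X) = -5 (N(X) = 0 - 5 = -5)
(o*K(-2, 3))*N(h) = -308/391*5*(-5) = -1540/391*(-5) = 7700/391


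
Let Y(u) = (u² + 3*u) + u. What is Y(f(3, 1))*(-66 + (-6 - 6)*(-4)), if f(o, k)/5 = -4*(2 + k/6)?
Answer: -30680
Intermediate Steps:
f(o, k) = -40 - 10*k/3 (f(o, k) = 5*(-4*(2 + k/6)) = 5*(-8 - 2*k/3) = -40 - 10*k/3)
Y(u) = u² + 4*u
Y(f(3, 1))*(-66 + (-6 - 6)*(-4)) = ((-40 - 10/3*1)*(4 + (-40 - 10/3*1)))*(-66 + (-6 - 6)*(-4)) = ((-40 - 10/3)*(4 + (-40 - 10/3)))*(-66 - 12*(-4)) = (-130*(4 - 130/3)/3)*(-66 + 48) = -130/3*(-118/3)*(-18) = (15340/9)*(-18) = -30680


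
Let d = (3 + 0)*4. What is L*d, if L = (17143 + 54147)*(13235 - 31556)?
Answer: -15673249080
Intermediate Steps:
d = 12 (d = 3*4 = 12)
L = -1306104090 (L = 71290*(-18321) = -1306104090)
L*d = -1306104090*12 = -15673249080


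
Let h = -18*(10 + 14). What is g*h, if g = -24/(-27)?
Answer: -384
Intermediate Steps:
g = 8/9 (g = -24*(-1/27) = 8/9 ≈ 0.88889)
h = -432 (h = -18*24 = -432)
g*h = (8/9)*(-432) = -384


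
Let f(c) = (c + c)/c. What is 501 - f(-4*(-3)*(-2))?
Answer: 499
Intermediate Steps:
f(c) = 2 (f(c) = (2*c)/c = 2)
501 - f(-4*(-3)*(-2)) = 501 - 1*2 = 501 - 2 = 499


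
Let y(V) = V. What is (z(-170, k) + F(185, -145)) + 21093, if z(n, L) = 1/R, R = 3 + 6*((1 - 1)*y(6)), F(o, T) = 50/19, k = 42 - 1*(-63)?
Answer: 1202470/57 ≈ 21096.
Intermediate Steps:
k = 105 (k = 42 + 63 = 105)
F(o, T) = 50/19 (F(o, T) = 50*(1/19) = 50/19)
R = 3 (R = 3 + 6*((1 - 1)*6) = 3 + 6*(0*6) = 3 + 6*0 = 3 + 0 = 3)
z(n, L) = 1/3
(z(-170, k) + F(185, -145)) + 21093 = (1/3 + 50/19) + 21093 = 169/57 + 21093 = 1202470/57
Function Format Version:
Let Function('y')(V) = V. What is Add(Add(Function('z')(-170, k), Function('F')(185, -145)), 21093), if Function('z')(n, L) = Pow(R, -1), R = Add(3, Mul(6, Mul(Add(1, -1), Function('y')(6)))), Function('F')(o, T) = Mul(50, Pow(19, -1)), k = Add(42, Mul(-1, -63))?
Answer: Rational(1202470, 57) ≈ 21096.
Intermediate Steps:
k = 105 (k = Add(42, 63) = 105)
Function('F')(o, T) = Rational(50, 19) (Function('F')(o, T) = Mul(50, Rational(1, 19)) = Rational(50, 19))
R = 3 (R = Add(3, Mul(6, Mul(Add(1, -1), 6))) = Add(3, Mul(6, Mul(0, 6))) = Add(3, Mul(6, 0)) = Add(3, 0) = 3)
Function('z')(n, L) = Rational(1, 3) (Function('z')(n, L) = Pow(3, -1) = Rational(1, 3))
Add(Add(Function('z')(-170, k), Function('F')(185, -145)), 21093) = Add(Add(Rational(1, 3), Rational(50, 19)), 21093) = Add(Rational(169, 57), 21093) = Rational(1202470, 57)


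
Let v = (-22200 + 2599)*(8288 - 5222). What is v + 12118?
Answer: -60084548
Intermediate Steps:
v = -60096666 (v = -19601*3066 = -60096666)
v + 12118 = -60096666 + 12118 = -60084548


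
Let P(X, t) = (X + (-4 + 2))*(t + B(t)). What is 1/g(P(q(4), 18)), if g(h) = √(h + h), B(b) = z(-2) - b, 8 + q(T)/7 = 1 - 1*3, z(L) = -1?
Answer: 1/12 ≈ 0.083333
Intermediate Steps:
q(T) = -70 (q(T) = -56 + 7*(1 - 1*3) = -56 + 7*(1 - 3) = -56 + 7*(-2) = -56 - 14 = -70)
B(b) = -1 - b
P(X, t) = 2 - X (P(X, t) = (X + (-4 + 2))*(t + (-1 - t)) = (X - 2)*(-1) = (-2 + X)*(-1) = 2 - X)
g(h) = √2*√h (g(h) = √(2*h) = √2*√h)
1/g(P(q(4), 18)) = 1/(√2*√(2 - 1*(-70))) = 1/(√2*√(2 + 70)) = 1/(√2*√72) = 1/(√2*(6*√2)) = 1/12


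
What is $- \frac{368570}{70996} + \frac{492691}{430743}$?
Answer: $- \frac{61889928637}{15290515014} \approx -4.0476$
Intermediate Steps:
$- \frac{368570}{70996} + \frac{492691}{430743} = \left(-368570\right) \frac{1}{70996} + 492691 \cdot \frac{1}{430743} = - \frac{184285}{35498} + \frac{492691}{430743} = - \frac{61889928637}{15290515014}$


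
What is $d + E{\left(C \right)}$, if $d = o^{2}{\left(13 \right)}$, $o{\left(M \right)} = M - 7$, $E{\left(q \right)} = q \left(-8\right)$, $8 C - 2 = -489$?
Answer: $523$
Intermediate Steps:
$C = - \frac{487}{8}$ ($C = \frac{1}{4} + \frac{1}{8} \left(-489\right) = \frac{1}{4} - \frac{489}{8} = - \frac{487}{8} \approx -60.875$)
$E{\left(q \right)} = - 8 q$
$o{\left(M \right)} = -7 + M$ ($o{\left(M \right)} = M - 7 = -7 + M$)
$d = 36$ ($d = \left(-7 + 13\right)^{2} = 6^{2} = 36$)
$d + E{\left(C \right)} = 36 - -487 = 36 + 487 = 523$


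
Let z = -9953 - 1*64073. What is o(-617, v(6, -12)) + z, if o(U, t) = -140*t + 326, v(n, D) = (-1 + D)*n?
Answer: -62780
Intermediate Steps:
v(n, D) = n*(-1 + D)
z = -74026 (z = -9953 - 64073 = -74026)
o(U, t) = 326 - 140*t
o(-617, v(6, -12)) + z = (326 - 840*(-1 - 12)) - 74026 = (326 - 840*(-13)) - 74026 = (326 - 140*(-78)) - 74026 = (326 + 10920) - 74026 = 11246 - 74026 = -62780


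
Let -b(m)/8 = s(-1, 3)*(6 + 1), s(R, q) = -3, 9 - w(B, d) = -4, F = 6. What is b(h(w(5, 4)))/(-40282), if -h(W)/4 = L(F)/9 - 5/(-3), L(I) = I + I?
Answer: -84/20141 ≈ -0.0041706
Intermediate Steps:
w(B, d) = 13 (w(B, d) = 9 - 1*(-4) = 9 + 4 = 13)
L(I) = 2*I
h(W) = -12 (h(W) = -4*((2*6)/9 - 5/(-3)) = -4*(12*(1/9) - 5*(-1/3)) = -4*(4/3 + 5/3) = -4*3 = -12)
b(m) = 168 (b(m) = -(-24)*(6 + 1) = -(-24)*7 = -8*(-21) = 168)
b(h(w(5, 4)))/(-40282) = 168/(-40282) = 168*(-1/40282) = -84/20141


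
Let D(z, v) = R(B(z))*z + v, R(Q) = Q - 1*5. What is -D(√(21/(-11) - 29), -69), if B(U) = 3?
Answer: 69 + 4*I*√935/11 ≈ 69.0 + 11.119*I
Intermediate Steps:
R(Q) = -5 + Q (R(Q) = Q - 5 = -5 + Q)
D(z, v) = v - 2*z (D(z, v) = (-5 + 3)*z + v = -2*z + v = v - 2*z)
-D(√(21/(-11) - 29), -69) = -(-69 - 2*√(21/(-11) - 29)) = -(-69 - 2*√(21*(-1/11) - 29)) = -(-69 - 2*√(-21/11 - 29)) = -(-69 - 4*I*√935/11) = 69 + 4*I*√935/11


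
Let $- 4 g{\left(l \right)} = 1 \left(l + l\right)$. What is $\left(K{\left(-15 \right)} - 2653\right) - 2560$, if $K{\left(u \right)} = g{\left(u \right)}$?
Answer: $- \frac{10411}{2} \approx -5205.5$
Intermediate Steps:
$g{\left(l \right)} = - \frac{l}{2}$ ($g{\left(l \right)} = - \frac{1 \left(l + l\right)}{4} = - \frac{1 \cdot 2 l}{4} = - \frac{2 l}{4} = - \frac{l}{2}$)
$K{\left(u \right)} = - \frac{u}{2}$
$\left(K{\left(-15 \right)} - 2653\right) - 2560 = \left(\left(- \frac{1}{2}\right) \left(-15\right) - 2653\right) - 2560 = \left(\frac{15}{2} - 2653\right) - 2560 = - \frac{5291}{2} - 2560 = - \frac{10411}{2}$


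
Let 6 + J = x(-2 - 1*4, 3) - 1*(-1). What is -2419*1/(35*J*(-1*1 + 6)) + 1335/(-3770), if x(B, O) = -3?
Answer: 725063/527800 ≈ 1.3737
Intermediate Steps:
J = -8 (J = -6 + (-3 - 1*(-1)) = -6 + (-3 + 1) = -6 - 2 = -8)
-2419*1/(35*J*(-1*1 + 6)) + 1335/(-3770) = -2419*(-1/(280*(-1*1 + 6))) + 1335/(-3770) = -2419*(-1/(280*(-1 + 6))) + 1335*(-1/3770) = -2419/((-280*5)) - 267/754 = -2419/(-1400) - 267/754 = -2419*(-1/1400) - 267/754 = 2419/1400 - 267/754 = 725063/527800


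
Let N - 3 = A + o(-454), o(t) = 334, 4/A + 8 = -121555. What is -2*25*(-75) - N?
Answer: 414894523/121563 ≈ 3413.0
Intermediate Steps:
A = -4/121563 (A = 4/(-8 - 121555) = 4/(-121563) = 4*(-1/121563) = -4/121563 ≈ -3.2905e-5)
N = 40966727/121563 (N = 3 + (-4/121563 + 334) = 3 + 40602038/121563 = 40966727/121563 ≈ 337.00)
-2*25*(-75) - N = -2*25*(-75) - 1*40966727/121563 = -50*(-75) - 40966727/121563 = 3750 - 40966727/121563 = 414894523/121563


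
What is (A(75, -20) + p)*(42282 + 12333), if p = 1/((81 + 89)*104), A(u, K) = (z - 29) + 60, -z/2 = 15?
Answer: 193129563/3536 ≈ 54618.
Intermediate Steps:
z = -30 (z = -2*15 = -30)
A(u, K) = 1 (A(u, K) = (-30 - 29) + 60 = -59 + 60 = 1)
p = 1/17680 (p = 1/(170*104) = 1/17680 ≈ 5.6561e-5)
(A(75, -20) + p)*(42282 + 12333) = (1 + 1/17680)*(42282 + 12333) = (17681/17680)*54615 = 193129563/3536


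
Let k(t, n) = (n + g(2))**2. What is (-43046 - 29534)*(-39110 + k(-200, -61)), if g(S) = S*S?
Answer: 2602791380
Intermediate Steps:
g(S) = S**2
k(t, n) = (4 + n)**2 (k(t, n) = (n + 2**2)**2 = (n + 4)**2 = (4 + n)**2)
(-43046 - 29534)*(-39110 + k(-200, -61)) = (-43046 - 29534)*(-39110 + (4 - 61)**2) = -72580*(-39110 + (-57)**2) = -72580*(-39110 + 3249) = -72580*(-35861) = 2602791380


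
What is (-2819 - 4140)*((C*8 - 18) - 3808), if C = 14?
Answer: 25845726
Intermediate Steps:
(-2819 - 4140)*((C*8 - 18) - 3808) = (-2819 - 4140)*((14*8 - 18) - 3808) = -6959*((112 - 18) - 3808) = -6959*(94 - 3808) = -6959*(-3714) = 25845726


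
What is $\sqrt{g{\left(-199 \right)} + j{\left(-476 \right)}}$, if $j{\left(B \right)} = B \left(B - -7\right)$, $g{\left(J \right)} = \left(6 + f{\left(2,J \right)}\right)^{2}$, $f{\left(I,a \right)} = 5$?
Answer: $\sqrt{223365} \approx 472.62$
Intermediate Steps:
$g{\left(J \right)} = 121$ ($g{\left(J \right)} = \left(6 + 5\right)^{2} = 11^{2} = 121$)
$j{\left(B \right)} = B \left(7 + B\right)$ ($j{\left(B \right)} = B \left(B + 7\right) = B \left(7 + B\right)$)
$\sqrt{g{\left(-199 \right)} + j{\left(-476 \right)}} = \sqrt{121 - 476 \left(7 - 476\right)} = \sqrt{121 - -223244} = \sqrt{121 + 223244} = \sqrt{223365}$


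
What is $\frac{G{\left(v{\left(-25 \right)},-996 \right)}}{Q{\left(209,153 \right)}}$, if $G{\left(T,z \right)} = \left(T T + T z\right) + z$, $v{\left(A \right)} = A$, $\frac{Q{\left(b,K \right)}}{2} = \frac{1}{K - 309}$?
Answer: $-1913262$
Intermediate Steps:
$Q{\left(b,K \right)} = \frac{2}{-309 + K}$ ($Q{\left(b,K \right)} = \frac{2}{K - 309} = \frac{2}{-309 + K}$)
$G{\left(T,z \right)} = z + T^{2} + T z$ ($G{\left(T,z \right)} = \left(T^{2} + T z\right) + z = z + T^{2} + T z$)
$\frac{G{\left(v{\left(-25 \right)},-996 \right)}}{Q{\left(209,153 \right)}} = \frac{-996 + \left(-25\right)^{2} - -24900}{2 \frac{1}{-309 + 153}} = \frac{-996 + 625 + 24900}{2 \frac{1}{-156}} = \frac{24529}{2 \left(- \frac{1}{156}\right)} = \frac{24529}{- \frac{1}{78}} = 24529 \left(-78\right) = -1913262$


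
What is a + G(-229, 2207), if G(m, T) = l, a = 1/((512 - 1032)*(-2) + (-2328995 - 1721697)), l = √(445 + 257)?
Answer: -1/4049652 + 3*√78 ≈ 26.495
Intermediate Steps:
l = 3*√78 (l = √702 = 3*√78 ≈ 26.495)
a = -1/4049652 (a = 1/(-520*(-2) - 4050692) = 1/(1040 - 4050692) = 1/(-4049652) = -1/4049652 ≈ -2.4693e-7)
G(m, T) = 3*√78
a + G(-229, 2207) = -1/4049652 + 3*√78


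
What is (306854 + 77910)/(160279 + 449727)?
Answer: 192382/305003 ≈ 0.63075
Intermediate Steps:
(306854 + 77910)/(160279 + 449727) = 384764/610006 = 384764*(1/610006) = 192382/305003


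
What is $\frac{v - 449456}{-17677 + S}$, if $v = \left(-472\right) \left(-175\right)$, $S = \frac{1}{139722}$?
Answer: $\frac{51257854032}{2469865793} \approx 20.753$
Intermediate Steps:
$S = \frac{1}{139722} \approx 7.1571 \cdot 10^{-6}$
$v = 82600$
$\frac{v - 449456}{-17677 + S} = \frac{82600 - 449456}{-17677 + \frac{1}{139722}} = - \frac{366856}{- \frac{2469865793}{139722}} = \left(-366856\right) \left(- \frac{139722}{2469865793}\right) = \frac{51257854032}{2469865793}$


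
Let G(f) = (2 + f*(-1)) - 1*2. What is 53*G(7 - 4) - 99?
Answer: -258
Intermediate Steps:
G(f) = -f (G(f) = (2 - f) - 2 = -f)
53*G(7 - 4) - 99 = 53*(-(7 - 4)) - 99 = 53*(-1*3) - 99 = 53*(-3) - 99 = -159 - 99 = -258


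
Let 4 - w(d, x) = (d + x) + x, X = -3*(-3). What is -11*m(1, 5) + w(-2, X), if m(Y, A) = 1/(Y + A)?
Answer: -83/6 ≈ -13.833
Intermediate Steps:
X = 9
w(d, x) = 4 - d - 2*x (w(d, x) = 4 - ((d + x) + x) = 4 - (d + 2*x) = 4 + (-d - 2*x) = 4 - d - 2*x)
m(Y, A) = 1/(A + Y)
-11*m(1, 5) + w(-2, X) = -11/(5 + 1) + (4 - 1*(-2) - 2*9) = -11/6 + (4 + 2 - 18) = -11*1/6 - 12 = -11/6 - 12 = -83/6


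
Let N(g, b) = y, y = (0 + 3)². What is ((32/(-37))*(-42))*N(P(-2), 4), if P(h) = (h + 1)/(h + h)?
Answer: 12096/37 ≈ 326.92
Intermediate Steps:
P(h) = (1 + h)/(2*h) (P(h) = (1 + h)/((2*h)) = (1 + h)*(1/(2*h)) = (1 + h)/(2*h))
y = 9 (y = 3² = 9)
N(g, b) = 9
((32/(-37))*(-42))*N(P(-2), 4) = ((32/(-37))*(-42))*9 = ((32*(-1/37))*(-42))*9 = -32/37*(-42)*9 = (1344/37)*9 = 12096/37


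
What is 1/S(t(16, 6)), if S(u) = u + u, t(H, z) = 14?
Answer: 1/28 ≈ 0.035714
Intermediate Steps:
S(u) = 2*u
1/S(t(16, 6)) = 1/(2*14) = 1/28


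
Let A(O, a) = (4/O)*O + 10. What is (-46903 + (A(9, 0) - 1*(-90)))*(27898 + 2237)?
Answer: -1410287865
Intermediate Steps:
A(O, a) = 14 (A(O, a) = 4 + 10 = 14)
(-46903 + (A(9, 0) - 1*(-90)))*(27898 + 2237) = (-46903 + (14 - 1*(-90)))*(27898 + 2237) = (-46903 + (14 + 90))*30135 = (-46903 + 104)*30135 = -46799*30135 = -1410287865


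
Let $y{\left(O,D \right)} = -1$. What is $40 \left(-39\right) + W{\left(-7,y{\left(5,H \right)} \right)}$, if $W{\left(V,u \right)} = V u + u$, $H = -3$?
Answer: $-1554$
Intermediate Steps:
$W{\left(V,u \right)} = u + V u$
$40 \left(-39\right) + W{\left(-7,y{\left(5,H \right)} \right)} = 40 \left(-39\right) - \left(1 - 7\right) = -1560 - -6 = -1560 + 6 = -1554$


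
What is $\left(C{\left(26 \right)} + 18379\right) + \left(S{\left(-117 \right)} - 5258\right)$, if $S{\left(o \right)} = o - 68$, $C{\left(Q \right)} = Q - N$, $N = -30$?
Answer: $12992$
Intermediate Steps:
$C{\left(Q \right)} = 30 + Q$ ($C{\left(Q \right)} = Q - -30 = Q + 30 = 30 + Q$)
$S{\left(o \right)} = -68 + o$
$\left(C{\left(26 \right)} + 18379\right) + \left(S{\left(-117 \right)} - 5258\right) = \left(\left(30 + 26\right) + 18379\right) - 5443 = \left(56 + 18379\right) - 5443 = 18435 - 5443 = 12992$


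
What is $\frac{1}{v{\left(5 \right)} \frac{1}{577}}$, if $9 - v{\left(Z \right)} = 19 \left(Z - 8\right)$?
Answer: $\frac{577}{66} \approx 8.7424$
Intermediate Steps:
$v{\left(Z \right)} = 161 - 19 Z$ ($v{\left(Z \right)} = 9 - 19 \left(Z - 8\right) = 9 - 19 \left(-8 + Z\right) = 9 - \left(-152 + 19 Z\right) = 161 - 19 Z$)
$\frac{1}{v{\left(5 \right)} \frac{1}{577}} = \frac{1}{\left(161 - 95\right) \frac{1}{577}} = \frac{1}{66 \cdot \frac{1}{577}} = \frac{1}{\frac{66}{577}} = \frac{577}{66}$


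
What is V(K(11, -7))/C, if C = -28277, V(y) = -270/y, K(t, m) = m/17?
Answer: -4590/197939 ≈ -0.023189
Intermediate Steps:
K(t, m) = m/17 (K(t, m) = m*(1/17) = m/17)
V(K(11, -7))/C = -270/((1/17)*(-7))/(-28277) = -270/(-7/17)*(-1/28277) = -270*(-17/7)*(-1/28277) = (4590/7)*(-1/28277) = -4590/197939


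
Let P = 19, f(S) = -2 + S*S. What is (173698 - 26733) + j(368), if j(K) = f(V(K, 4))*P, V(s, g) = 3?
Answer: 147098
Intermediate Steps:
f(S) = -2 + S²
j(K) = 133 (j(K) = (-2 + 3²)*19 = (-2 + 9)*19 = 7*19 = 133)
(173698 - 26733) + j(368) = (173698 - 26733) + 133 = 146965 + 133 = 147098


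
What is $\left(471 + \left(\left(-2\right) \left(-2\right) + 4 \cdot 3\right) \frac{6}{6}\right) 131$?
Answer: $63797$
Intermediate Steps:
$\left(471 + \left(\left(-2\right) \left(-2\right) + 4 \cdot 3\right) \frac{6}{6}\right) 131 = \left(471 + \left(4 + 12\right) 6 \cdot \frac{1}{6}\right) 131 = \left(471 + 16 \cdot 1\right) 131 = \left(471 + 16\right) 131 = 487 \cdot 131 = 63797$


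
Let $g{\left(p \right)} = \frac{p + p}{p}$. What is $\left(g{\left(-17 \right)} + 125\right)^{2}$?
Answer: $16129$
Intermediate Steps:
$g{\left(p \right)} = 2$ ($g{\left(p \right)} = \frac{2 p}{p} = 2$)
$\left(g{\left(-17 \right)} + 125\right)^{2} = \left(2 + 125\right)^{2} = 127^{2} = 16129$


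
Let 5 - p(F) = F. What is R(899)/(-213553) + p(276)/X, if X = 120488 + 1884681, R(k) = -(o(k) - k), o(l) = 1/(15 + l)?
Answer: -1700513086547/391383807887698 ≈ -0.0043449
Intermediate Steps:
p(F) = 5 - F
R(k) = k - 1/(15 + k) (R(k) = -(1/(15 + k) - k) = k - 1/(15 + k))
X = 2005169
R(899)/(-213553) + p(276)/X = ((-1 + 899*(15 + 899))/(15 + 899))/(-213553) + (5 - 1*276)/2005169 = ((-1 + 899*914)/914)*(-1/213553) + (5 - 276)*(1/2005169) = ((-1 + 821686)/914)*(-1/213553) - 271*1/2005169 = ((1/914)*821685)*(-1/213553) - 271/2005169 = (821685/914)*(-1/213553) - 271/2005169 = -821685/195187442 - 271/2005169 = -1700513086547/391383807887698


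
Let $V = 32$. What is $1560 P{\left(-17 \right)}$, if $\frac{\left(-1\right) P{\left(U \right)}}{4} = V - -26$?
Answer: $-361920$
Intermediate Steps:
$P{\left(U \right)} = -232$ ($P{\left(U \right)} = - 4 \left(32 - -26\right) = - 4 \left(32 + 26\right) = \left(-4\right) 58 = -232$)
$1560 P{\left(-17 \right)} = 1560 \left(-232\right) = -361920$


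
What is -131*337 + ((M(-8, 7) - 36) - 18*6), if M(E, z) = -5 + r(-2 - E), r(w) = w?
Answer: -44290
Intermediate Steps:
M(E, z) = -7 - E (M(E, z) = -5 + (-2 - E) = -7 - E)
-131*337 + ((M(-8, 7) - 36) - 18*6) = -131*337 + (((-7 - 1*(-8)) - 36) - 18*6) = -44147 + (((-7 + 8) - 36) - 108) = -44147 + ((1 - 36) - 108) = -44147 + (-35 - 108) = -44147 - 143 = -44290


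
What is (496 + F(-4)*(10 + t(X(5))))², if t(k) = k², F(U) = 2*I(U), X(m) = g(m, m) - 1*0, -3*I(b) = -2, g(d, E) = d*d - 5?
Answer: 9784384/9 ≈ 1.0872e+6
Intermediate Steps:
g(d, E) = -5 + d² (g(d, E) = d² - 5 = -5 + d²)
I(b) = ⅔ (I(b) = -⅓*(-2) = ⅔)
X(m) = -5 + m² (X(m) = (-5 + m²) - 1*0 = (-5 + m²) + 0 = -5 + m²)
F(U) = 4/3 (F(U) = 2*(⅔) = 4/3)
(496 + F(-4)*(10 + t(X(5))))² = (496 + 4*(10 + (-5 + 5²)²)/3)² = (496 + 4*(10 + (-5 + 25)²)/3)² = (496 + 4*(10 + 20²)/3)² = (496 + 4*(10 + 400)/3)² = (496 + (4/3)*410)² = (496 + 1640/3)² = (3128/3)² = 9784384/9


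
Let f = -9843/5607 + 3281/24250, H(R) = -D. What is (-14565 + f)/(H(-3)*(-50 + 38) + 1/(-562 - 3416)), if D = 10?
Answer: -437716954790193/3605910216125 ≈ -121.39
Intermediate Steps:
H(R) = -10 (H(R) = -1*10 = -10)
f = -73432061/45323250 (f = -9843*1/5607 + 3281*(1/24250) = -3281/1869 + 3281/24250 = -73432061/45323250 ≈ -1.6202)
(-14565 + f)/(H(-3)*(-50 + 38) + 1/(-562 - 3416)) = (-14565 - 73432061/45323250)/(-10*(-50 + 38) + 1/(-562 - 3416)) = -660206568311/(45323250*(-10*(-12) + 1/(-3978))) = -660206568311/(45323250*(120 - 1/3978)) = -660206568311/(45323250*477359/3978) = -660206568311/45323250*3978/477359 = -437716954790193/3605910216125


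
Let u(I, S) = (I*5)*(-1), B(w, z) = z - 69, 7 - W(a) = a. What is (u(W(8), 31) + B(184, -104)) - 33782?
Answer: -33950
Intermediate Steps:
W(a) = 7 - a
B(w, z) = -69 + z
u(I, S) = -5*I (u(I, S) = (5*I)*(-1) = -5*I)
(u(W(8), 31) + B(184, -104)) - 33782 = (-5*(7 - 1*8) + (-69 - 104)) - 33782 = (-5*(7 - 8) - 173) - 33782 = (-5*(-1) - 173) - 33782 = (5 - 173) - 33782 = -168 - 33782 = -33950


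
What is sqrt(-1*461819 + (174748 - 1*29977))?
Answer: 2*I*sqrt(79262) ≈ 563.07*I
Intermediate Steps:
sqrt(-1*461819 + (174748 - 1*29977)) = sqrt(-461819 + (174748 - 29977)) = sqrt(-461819 + 144771) = sqrt(-317048) = 2*I*sqrt(79262)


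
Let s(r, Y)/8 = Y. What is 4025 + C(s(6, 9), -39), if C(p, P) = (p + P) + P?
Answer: 4019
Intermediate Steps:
s(r, Y) = 8*Y
C(p, P) = p + 2*P (C(p, P) = (P + p) + P = p + 2*P)
4025 + C(s(6, 9), -39) = 4025 + (8*9 + 2*(-39)) = 4025 + (72 - 78) = 4025 - 6 = 4019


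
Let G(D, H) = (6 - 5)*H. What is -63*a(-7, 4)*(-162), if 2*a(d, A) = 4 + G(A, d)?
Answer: -15309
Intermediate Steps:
G(D, H) = H (G(D, H) = 1*H = H)
a(d, A) = 2 + d/2 (a(d, A) = (4 + d)/2 = 2 + d/2)
-63*a(-7, 4)*(-162) = -63*(2 + (½)*(-7))*(-162) = -63*(2 - 7/2)*(-162) = -63*(-3/2)*(-162) = (189/2)*(-162) = -15309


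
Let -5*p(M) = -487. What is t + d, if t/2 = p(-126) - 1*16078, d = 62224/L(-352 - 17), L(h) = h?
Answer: -59279534/1845 ≈ -32130.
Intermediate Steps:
p(M) = 487/5 (p(M) = -⅕*(-487) = 487/5)
d = -62224/369 (d = 62224/(-352 - 17) = 62224/(-369) = 62224*(-1/369) = -62224/369 ≈ -168.63)
t = -159806/5 (t = 2*(487/5 - 1*16078) = 2*(487/5 - 16078) = 2*(-79903/5) = -159806/5 ≈ -31961.)
t + d = -159806/5 - 62224/369 = -59279534/1845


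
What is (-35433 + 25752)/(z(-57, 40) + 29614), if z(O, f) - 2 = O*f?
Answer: -3227/9112 ≈ -0.35415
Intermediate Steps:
z(O, f) = 2 + O*f
(-35433 + 25752)/(z(-57, 40) + 29614) = (-35433 + 25752)/((2 - 57*40) + 29614) = -9681/((2 - 2280) + 29614) = -9681/(-2278 + 29614) = -9681/27336 = -9681*1/27336 = -3227/9112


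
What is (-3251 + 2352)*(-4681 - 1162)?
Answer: 5252857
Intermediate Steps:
(-3251 + 2352)*(-4681 - 1162) = -899*(-5843) = 5252857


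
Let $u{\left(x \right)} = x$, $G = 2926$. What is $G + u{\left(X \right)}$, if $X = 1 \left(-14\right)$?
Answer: $2912$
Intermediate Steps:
$X = -14$
$G + u{\left(X \right)} = 2926 - 14 = 2912$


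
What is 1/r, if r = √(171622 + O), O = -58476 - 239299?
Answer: -I*√14017/42051 ≈ -0.0028155*I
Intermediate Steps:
O = -297775
r = 3*I*√14017 (r = √(171622 - 297775) = √(-126153) = 3*I*√14017 ≈ 355.18*I)
1/r = 1/(3*I*√14017) = -I*√14017/42051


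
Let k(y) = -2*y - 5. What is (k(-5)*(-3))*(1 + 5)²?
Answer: -540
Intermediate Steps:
k(y) = -5 - 2*y
(k(-5)*(-3))*(1 + 5)² = ((-5 - 2*(-5))*(-3))*(1 + 5)² = ((-5 + 10)*(-3))*6² = (5*(-3))*36 = -15*36 = -540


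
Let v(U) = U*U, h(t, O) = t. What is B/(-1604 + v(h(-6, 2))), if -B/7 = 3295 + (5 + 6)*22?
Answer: 3537/224 ≈ 15.790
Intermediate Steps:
v(U) = U**2
B = -24759 (B = -7*(3295 + (5 + 6)*22) = -7*(3295 + 11*22) = -7*(3295 + 242) = -7*3537 = -24759)
B/(-1604 + v(h(-6, 2))) = -24759/(-1604 + (-6)**2) = -24759/(-1604 + 36) = -24759/(-1568) = -24759*(-1/1568) = 3537/224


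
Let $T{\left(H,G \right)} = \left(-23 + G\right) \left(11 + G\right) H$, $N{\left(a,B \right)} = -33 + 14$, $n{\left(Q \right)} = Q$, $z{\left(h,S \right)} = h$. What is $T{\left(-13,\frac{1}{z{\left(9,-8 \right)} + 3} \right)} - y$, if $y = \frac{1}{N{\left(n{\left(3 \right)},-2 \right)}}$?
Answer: $\frac{9034169}{2736} \approx 3302.0$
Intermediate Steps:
$N{\left(a,B \right)} = -19$
$y = - \frac{1}{19}$ ($y = \frac{1}{-19} = - \frac{1}{19} \approx -0.052632$)
$T{\left(H,G \right)} = H \left(-23 + G\right) \left(11 + G\right)$
$T{\left(-13,\frac{1}{z{\left(9,-8 \right)} + 3} \right)} - y = - 13 \left(-253 + \left(\frac{1}{9 + 3}\right)^{2} - \frac{12}{9 + 3}\right) - - \frac{1}{19} = - 13 \left(-253 + \left(\frac{1}{12}\right)^{2} - \frac{12}{12}\right) + \frac{1}{19} = - 13 \left(-253 + \left(\frac{1}{12}\right)^{2} - 1\right) + \frac{1}{19} = - 13 \left(-253 + \frac{1}{144} - 1\right) + \frac{1}{19} = \left(-13\right) \left(- \frac{36575}{144}\right) + \frac{1}{19} = \frac{475475}{144} + \frac{1}{19} = \frac{9034169}{2736}$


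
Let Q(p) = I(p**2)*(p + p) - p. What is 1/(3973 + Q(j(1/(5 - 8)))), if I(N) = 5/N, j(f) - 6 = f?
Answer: 51/202424 ≈ 0.00025195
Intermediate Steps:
j(f) = 6 + f
Q(p) = -p + 10/p (Q(p) = (5/(p**2))*(p + p) - p = (5/p**2)*(2*p) - p = 10/p - p = -p + 10/p)
1/(3973 + Q(j(1/(5 - 8)))) = 1/(3973 + (-(6 + 1/(5 - 8)) + 10/(6 + 1/(5 - 8)))) = 1/(3973 + (-(6 + 1/(-3)) + 10/(6 + 1/(-3)))) = 1/(3973 + (-(6 - 1/3) + 10/(6 - 1/3))) = 1/(3973 + (-1*17/3 + 10/(17/3))) = 1/(3973 + (-17/3 + 10*(3/17))) = 1/(3973 + (-17/3 + 30/17)) = 1/(3973 - 199/51) = 1/(202424/51) = 51/202424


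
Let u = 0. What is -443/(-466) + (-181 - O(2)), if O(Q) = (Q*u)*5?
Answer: -83903/466 ≈ -180.05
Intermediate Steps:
O(Q) = 0 (O(Q) = (Q*0)*5 = 0*5 = 0)
-443/(-466) + (-181 - O(2)) = -443/(-466) + (-181 - 1*0) = -443*(-1/466) + (-181 + 0) = 443/466 - 181 = -83903/466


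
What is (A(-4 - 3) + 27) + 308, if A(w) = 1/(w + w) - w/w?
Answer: 4675/14 ≈ 333.93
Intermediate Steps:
A(w) = -1 + 1/(2*w) (A(w) = 1/(2*w) - 1*1 = 1/(2*w) - 1 = -1 + 1/(2*w))
(A(-4 - 3) + 27) + 308 = ((½ - (-4 - 3))/(-4 - 3) + 27) + 308 = ((½ - 1*(-7))/(-7) + 27) + 308 = (-(½ + 7)/7 + 27) + 308 = (-⅐*15/2 + 27) + 308 = (-15/14 + 27) + 308 = 363/14 + 308 = 4675/14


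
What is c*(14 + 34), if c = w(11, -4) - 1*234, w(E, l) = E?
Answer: -10704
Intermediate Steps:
c = -223 (c = 11 - 1*234 = 11 - 234 = -223)
c*(14 + 34) = -223*(14 + 34) = -223*48 = -10704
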